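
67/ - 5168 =  -  1 + 5101/5168  =  - 0.01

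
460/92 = 5 = 5.00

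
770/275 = 2 + 4/5  =  2.80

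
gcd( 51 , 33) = 3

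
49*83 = 4067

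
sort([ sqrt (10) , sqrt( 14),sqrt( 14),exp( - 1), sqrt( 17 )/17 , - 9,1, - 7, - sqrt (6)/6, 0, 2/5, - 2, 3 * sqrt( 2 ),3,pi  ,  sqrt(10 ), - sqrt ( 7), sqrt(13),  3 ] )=[-9,  -  7, - sqrt (7 ), - 2, - sqrt(6)/6,0, sqrt(17) /17, exp ( - 1 ), 2/5, 1, 3 , 3, pi,  sqrt( 10), sqrt( 10), sqrt(13),sqrt(14),sqrt( 14 ),3*sqrt( 2 ) ] 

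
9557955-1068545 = 8489410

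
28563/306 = 9521/102 = 93.34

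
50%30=20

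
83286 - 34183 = 49103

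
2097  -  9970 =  - 7873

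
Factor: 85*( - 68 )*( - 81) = 468180 =2^2*3^4*5^1*17^2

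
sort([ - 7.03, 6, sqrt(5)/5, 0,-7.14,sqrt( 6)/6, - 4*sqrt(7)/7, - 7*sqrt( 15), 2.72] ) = [ - 7 * sqrt(15), - 7.14, -7.03,-4*sqrt (7) /7, 0,sqrt (6)/6,sqrt( 5)/5, 2.72, 6] 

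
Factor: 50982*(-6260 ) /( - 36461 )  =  319147320/36461 = 2^3*3^1*5^1*19^( - 2)*29^1*101^ ( - 1)*293^1*313^1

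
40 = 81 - 41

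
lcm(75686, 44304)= 1816464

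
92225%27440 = 9905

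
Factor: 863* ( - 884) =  - 762892= - 2^2*13^1 * 17^1 * 863^1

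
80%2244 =80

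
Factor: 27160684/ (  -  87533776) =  -6790171/21883444 = - 2^( - 2)*11^ (  -  1) * 497351^(-1 ) * 6790171^1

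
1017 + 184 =1201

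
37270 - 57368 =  - 20098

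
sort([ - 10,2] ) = [ - 10, 2] 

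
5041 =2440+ 2601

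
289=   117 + 172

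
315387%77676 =4683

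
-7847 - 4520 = -12367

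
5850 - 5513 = 337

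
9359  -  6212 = 3147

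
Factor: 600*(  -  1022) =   -  2^4* 3^1 * 5^2 * 7^1*73^1 = - 613200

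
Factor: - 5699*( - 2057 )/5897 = 11722843/5897  =  11^2*17^1 * 41^1*139^1*5897^ ( - 1 ) 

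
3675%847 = 287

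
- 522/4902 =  - 87/817  =  - 0.11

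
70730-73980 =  - 3250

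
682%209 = 55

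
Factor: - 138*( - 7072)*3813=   3721243968 = 2^6*3^2*13^1*17^1*23^1*31^1*41^1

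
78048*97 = 7570656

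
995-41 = 954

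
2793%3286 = 2793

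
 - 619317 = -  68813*9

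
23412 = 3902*6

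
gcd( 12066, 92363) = 1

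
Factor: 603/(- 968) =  - 2^( - 3)  *  3^2*11^( - 2)*67^1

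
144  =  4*36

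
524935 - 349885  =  175050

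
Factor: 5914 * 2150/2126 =2^1*5^2*43^1 * 1063^( -1)*2957^1 = 6357550/1063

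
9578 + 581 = 10159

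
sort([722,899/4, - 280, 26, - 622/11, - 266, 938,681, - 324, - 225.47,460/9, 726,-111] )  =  [-324, - 280, - 266, - 225.47, - 111, - 622/11, 26,460/9,  899/4,681, 722,726 , 938]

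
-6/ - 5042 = 3/2521= 0.00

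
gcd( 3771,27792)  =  9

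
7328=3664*2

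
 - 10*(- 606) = 6060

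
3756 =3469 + 287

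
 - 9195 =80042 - 89237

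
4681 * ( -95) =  - 444695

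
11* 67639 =744029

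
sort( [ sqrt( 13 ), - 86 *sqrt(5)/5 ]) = [ - 86*sqrt (5 ) /5,sqrt(13)]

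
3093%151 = 73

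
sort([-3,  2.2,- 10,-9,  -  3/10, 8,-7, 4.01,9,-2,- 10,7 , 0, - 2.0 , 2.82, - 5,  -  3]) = [-10, - 10, - 9, - 7, - 5, - 3,-3, - 2, - 2.0, - 3/10,0 , 2.2,  2.82, 4.01, 7,8, 9]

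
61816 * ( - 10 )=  - 618160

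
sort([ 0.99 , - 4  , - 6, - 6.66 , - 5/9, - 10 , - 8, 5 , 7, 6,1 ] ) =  [ - 10 ,  -  8, - 6.66 , - 6, - 4,-5/9 , 0.99, 1,5, 6,7]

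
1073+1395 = 2468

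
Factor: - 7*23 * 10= - 2^1 * 5^1*7^1*23^1 = - 1610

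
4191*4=16764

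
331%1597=331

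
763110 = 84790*9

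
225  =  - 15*( - 15)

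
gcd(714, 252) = 42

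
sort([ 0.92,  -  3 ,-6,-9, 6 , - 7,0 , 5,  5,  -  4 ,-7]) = [ - 9, - 7,- 7,  -  6,-4,-3, 0 , 0.92, 5 , 5, 6]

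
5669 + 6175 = 11844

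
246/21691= 246/21691 = 0.01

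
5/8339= 5/8339=0.00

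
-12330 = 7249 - 19579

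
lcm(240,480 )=480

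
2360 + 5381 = 7741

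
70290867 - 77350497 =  - 7059630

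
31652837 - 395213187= - 363560350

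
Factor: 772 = 2^2*193^1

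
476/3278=238/1639 = 0.15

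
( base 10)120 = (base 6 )320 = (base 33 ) 3l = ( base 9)143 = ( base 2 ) 1111000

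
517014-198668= 318346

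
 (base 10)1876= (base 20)4DG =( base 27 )2fd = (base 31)1tg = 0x754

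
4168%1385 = 13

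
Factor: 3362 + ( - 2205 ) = 1157=13^1*89^1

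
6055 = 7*865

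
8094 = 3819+4275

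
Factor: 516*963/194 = 248454/97 = 2^1*3^3* 43^1 * 97^(  -  1)*107^1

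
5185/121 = 42+ 103/121 = 42.85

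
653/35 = 653/35 = 18.66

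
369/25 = 369/25 =14.76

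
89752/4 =22438  =  22438.00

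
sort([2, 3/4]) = [3/4, 2 ]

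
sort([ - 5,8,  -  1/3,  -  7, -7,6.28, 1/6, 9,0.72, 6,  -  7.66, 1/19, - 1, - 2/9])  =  [ - 7.66,  -  7, - 7, - 5, - 1, - 1/3, - 2/9, 1/19, 1/6,0.72,6,6.28,8, 9]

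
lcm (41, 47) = 1927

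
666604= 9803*68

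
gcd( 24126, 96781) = 1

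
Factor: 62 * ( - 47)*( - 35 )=101990 = 2^1*5^1*7^1*31^1*47^1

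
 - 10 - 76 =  - 86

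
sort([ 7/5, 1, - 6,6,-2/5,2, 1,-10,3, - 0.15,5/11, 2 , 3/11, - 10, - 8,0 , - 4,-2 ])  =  [-10, - 10, - 8,-6,-4 ,-2, - 2/5 , - 0.15,0, 3/11, 5/11,1, 1,7/5, 2,2,3,6] 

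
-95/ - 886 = 95/886 = 0.11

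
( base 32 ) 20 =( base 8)100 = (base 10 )64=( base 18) 3A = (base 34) 1u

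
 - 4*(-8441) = 33764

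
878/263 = 3+89/263 = 3.34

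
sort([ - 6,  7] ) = [ - 6,7 ]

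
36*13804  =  496944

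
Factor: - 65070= - 2^1 * 3^3*5^1 * 241^1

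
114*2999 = 341886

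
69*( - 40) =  - 2760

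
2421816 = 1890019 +531797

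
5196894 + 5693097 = 10889991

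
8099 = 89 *91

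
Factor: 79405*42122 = 2^1*5^1 * 15881^1*21061^1=3344697410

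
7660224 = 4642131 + 3018093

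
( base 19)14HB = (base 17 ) 1CF1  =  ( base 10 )8637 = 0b10000110111101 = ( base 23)g7c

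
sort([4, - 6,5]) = [ -6, 4, 5] 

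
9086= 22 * 413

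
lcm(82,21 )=1722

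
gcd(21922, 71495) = 1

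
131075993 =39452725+91623268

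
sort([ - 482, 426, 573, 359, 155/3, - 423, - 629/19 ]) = [ - 482, - 423 , - 629/19, 155/3,359 , 426, 573]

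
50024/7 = 50024/7 = 7146.29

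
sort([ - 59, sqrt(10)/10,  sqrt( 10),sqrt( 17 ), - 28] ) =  [ - 59, - 28,sqrt( 10)/10,sqrt( 10),sqrt( 17)]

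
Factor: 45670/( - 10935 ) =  -2^1 * 3^( - 7 )*4567^1 = - 9134/2187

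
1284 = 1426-142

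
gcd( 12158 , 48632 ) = 12158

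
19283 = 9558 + 9725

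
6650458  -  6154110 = 496348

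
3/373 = 3/373  =  0.01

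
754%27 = 25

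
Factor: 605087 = 7^1*86441^1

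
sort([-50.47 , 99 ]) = [ - 50.47 , 99]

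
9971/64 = 155 + 51/64  =  155.80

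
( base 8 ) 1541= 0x361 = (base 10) 865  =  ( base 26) 177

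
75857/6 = 75857/6 = 12642.83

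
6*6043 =36258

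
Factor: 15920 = 2^4*5^1*199^1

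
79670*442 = 35214140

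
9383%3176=3031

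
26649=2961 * 9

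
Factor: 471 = 3^1  *  157^1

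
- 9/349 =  - 9/349 = - 0.03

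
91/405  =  91/405   =  0.22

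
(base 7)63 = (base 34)1B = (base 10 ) 45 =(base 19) 27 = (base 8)55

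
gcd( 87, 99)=3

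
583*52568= 30647144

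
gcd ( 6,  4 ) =2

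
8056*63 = 507528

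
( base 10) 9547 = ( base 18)1b87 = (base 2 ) 10010101001011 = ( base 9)14077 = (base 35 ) 7rr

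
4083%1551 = 981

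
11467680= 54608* 210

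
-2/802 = - 1+400/401 = - 0.00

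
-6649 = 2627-9276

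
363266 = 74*4909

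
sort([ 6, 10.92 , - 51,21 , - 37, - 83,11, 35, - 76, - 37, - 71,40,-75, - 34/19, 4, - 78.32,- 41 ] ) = [ - 83, - 78.32, - 76,-75, - 71, - 51, - 41, - 37, - 37, - 34/19,4,6,  10.92, 11,21,35,40 ] 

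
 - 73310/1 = -73310 = - 73310.00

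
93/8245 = 93/8245  =  0.01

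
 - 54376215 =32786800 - 87163015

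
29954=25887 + 4067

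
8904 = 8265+639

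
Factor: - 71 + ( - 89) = -160 = - 2^5 *5^1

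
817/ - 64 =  - 13+15/64 = - 12.77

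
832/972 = 208/243=0.86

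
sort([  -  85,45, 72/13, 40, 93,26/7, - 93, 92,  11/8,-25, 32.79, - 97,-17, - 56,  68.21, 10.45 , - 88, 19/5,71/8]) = [ - 97, - 93, - 88, - 85, - 56, - 25,  -  17,11/8,26/7, 19/5,72/13, 71/8,10.45, 32.79, 40, 45, 68.21,  92,93] 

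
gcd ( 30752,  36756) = 4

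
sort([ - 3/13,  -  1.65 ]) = [ - 1.65,  -  3/13 ]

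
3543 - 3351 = 192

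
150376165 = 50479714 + 99896451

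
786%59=19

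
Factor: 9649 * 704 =2^6*11^1*9649^1 = 6792896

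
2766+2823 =5589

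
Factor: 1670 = 2^1 * 5^1 * 167^1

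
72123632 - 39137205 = 32986427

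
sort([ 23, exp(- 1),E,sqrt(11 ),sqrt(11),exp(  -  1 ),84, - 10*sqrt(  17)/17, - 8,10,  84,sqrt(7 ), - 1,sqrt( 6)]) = [ - 8,  -  10* sqrt( 17 )/17, - 1,exp(-1 ), exp ( - 1 ),sqrt(6 ),sqrt (7),E,sqrt( 11),sqrt( 11 ), 10 , 23,84, 84 ]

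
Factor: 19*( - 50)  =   - 2^1*5^2 *19^1= - 950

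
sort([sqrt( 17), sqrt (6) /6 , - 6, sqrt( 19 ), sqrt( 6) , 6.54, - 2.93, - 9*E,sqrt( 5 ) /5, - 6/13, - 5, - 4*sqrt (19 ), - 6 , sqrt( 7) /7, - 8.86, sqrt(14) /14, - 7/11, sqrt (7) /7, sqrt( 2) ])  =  [ - 9*E, - 4*sqrt (19 ), - 8.86, - 6, - 6,-5,-2.93,-7/11 ,- 6/13,sqrt( 14 )/14,  sqrt( 7)/7,sqrt ( 7) /7,sqrt(6)/6, sqrt (5)/5, sqrt( 2 ), sqrt( 6), sqrt( 17),  sqrt( 19), 6.54]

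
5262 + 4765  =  10027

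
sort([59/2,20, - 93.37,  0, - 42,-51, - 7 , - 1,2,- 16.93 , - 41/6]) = [-93.37, - 51,-42, -16.93 ,-7,  -  41/6, - 1,0, 2,20,59/2 ]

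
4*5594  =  22376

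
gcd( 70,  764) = 2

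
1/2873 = 1/2873 =0.00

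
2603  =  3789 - 1186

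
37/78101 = 37/78101 =0.00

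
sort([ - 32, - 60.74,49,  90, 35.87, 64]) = [ - 60.74, - 32,  35.87,  49, 64,  90 ] 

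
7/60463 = 7/60463 =0.00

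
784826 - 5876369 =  - 5091543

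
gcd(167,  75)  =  1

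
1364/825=124/75 = 1.65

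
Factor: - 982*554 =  - 2^2 * 277^1 *491^1  =  -544028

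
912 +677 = 1589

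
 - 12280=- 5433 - 6847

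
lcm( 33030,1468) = 66060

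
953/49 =953/49 = 19.45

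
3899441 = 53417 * 73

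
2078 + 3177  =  5255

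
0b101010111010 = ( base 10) 2746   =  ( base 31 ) 2qi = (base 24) 4IA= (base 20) 6h6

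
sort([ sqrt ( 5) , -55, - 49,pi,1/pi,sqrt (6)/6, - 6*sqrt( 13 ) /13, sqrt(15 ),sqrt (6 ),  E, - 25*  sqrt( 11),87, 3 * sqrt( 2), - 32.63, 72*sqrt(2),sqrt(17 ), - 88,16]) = [ - 88, - 25*sqrt( 11), - 55,  -  49, - 32.63, - 6 * sqrt( 13 ) /13,1/pi,sqrt( 6) /6, sqrt( 5), sqrt( 6 ), E, pi, sqrt(15 ),sqrt( 17), 3*sqrt( 2), 16, 87, 72*sqrt( 2) ]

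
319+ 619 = 938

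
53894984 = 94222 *572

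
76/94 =38/47 = 0.81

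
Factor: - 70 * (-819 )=2^1*  3^2*5^1*7^2*13^1  =  57330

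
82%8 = 2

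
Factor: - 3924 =-2^2*3^2*109^1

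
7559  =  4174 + 3385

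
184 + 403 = 587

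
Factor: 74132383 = 13^1*577^1*9883^1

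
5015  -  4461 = 554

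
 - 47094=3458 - 50552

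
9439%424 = 111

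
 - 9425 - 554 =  - 9979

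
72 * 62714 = 4515408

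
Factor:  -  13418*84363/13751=- 1131982734/13751= - 2^1*3^1 * 61^1*461^1*6709^1*13751^(-1) 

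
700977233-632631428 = 68345805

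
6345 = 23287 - 16942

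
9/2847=3/949 = 0.00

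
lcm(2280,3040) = 9120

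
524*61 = 31964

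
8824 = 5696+3128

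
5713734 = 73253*78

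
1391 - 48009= - 46618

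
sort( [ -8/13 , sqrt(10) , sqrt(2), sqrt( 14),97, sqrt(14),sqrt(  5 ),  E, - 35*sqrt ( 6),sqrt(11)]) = [ - 35*sqrt(6 ), - 8/13,sqrt(2),sqrt ( 5 ), E, sqrt(10),sqrt(11), sqrt(14 ),  sqrt ( 14 ),97 ] 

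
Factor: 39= 3^1* 13^1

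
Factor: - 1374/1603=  - 6/7 = - 2^1*3^1*7^( - 1) 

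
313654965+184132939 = 497787904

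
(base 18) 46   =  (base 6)210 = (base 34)2A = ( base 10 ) 78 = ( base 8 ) 116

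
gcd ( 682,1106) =2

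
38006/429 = 38006/429 = 88.59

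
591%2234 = 591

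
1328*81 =107568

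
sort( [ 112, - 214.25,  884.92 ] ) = [ - 214.25, 112,884.92] 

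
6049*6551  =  39626999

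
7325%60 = 5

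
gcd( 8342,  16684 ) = 8342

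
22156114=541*40954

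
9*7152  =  64368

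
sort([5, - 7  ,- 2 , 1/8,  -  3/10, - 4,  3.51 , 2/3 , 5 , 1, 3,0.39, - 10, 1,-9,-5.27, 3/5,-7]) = [-10,-9, - 7, - 7,  -  5.27, - 4,-2, - 3/10,1/8 , 0.39,  3/5,  2/3 , 1,1, 3,3.51,5,5]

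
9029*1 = 9029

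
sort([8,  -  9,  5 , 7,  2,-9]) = [-9, - 9, 2,5, 7, 8]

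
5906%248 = 202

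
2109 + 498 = 2607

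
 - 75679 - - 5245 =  - 70434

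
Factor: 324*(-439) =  - 2^2*3^4*439^1 = - 142236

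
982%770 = 212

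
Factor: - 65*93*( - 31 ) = 187395 = 3^1*5^1*13^1*31^2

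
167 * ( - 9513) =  -1588671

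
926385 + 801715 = 1728100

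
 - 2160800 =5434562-7595362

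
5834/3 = 1944+2/3 = 1944.67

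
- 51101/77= - 664 + 27/77=- 663.65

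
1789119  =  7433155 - 5644036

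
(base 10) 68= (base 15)48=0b1000100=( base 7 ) 125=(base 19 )3b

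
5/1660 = 1/332 = 0.00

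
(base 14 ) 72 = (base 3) 10201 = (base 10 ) 100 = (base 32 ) 34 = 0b1100100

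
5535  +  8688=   14223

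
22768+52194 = 74962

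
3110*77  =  239470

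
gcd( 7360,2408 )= 8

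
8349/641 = 13+16/641 = 13.02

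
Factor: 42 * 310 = 13020 = 2^2*3^1*5^1 *7^1  *  31^1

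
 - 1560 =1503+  - 3063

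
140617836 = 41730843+98886993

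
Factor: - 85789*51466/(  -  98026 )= 2207608337/49013 = 11^2*23^( - 1 )*709^1*2131^ ( -1 )*25733^1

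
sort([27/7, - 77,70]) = [ - 77, 27/7,70]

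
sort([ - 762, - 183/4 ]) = [ - 762, - 183/4]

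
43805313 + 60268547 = 104073860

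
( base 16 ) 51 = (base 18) 49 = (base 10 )81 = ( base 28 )2p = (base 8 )121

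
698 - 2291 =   -  1593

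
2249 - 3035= -786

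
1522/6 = 761/3 = 253.67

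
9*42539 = 382851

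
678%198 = 84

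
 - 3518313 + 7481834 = 3963521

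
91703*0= 0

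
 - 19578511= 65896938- 85475449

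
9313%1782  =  403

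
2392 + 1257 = 3649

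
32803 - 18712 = 14091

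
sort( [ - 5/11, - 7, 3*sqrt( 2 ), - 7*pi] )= [ - 7* pi,-7, - 5/11 , 3* sqrt( 2)]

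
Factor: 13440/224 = 60=2^2 * 3^1*5^1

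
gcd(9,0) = 9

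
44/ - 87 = - 44/87 = - 0.51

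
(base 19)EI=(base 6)1152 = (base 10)284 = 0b100011100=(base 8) 434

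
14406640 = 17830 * 808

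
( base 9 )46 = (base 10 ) 42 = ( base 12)36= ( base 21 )20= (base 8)52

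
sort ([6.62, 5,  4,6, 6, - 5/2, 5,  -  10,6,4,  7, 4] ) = [ - 10 ,-5/2,4,  4, 4,5,  5, 6, 6, 6, 6.62, 7]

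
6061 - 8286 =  - 2225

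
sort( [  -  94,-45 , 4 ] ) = [ - 94, - 45,4] 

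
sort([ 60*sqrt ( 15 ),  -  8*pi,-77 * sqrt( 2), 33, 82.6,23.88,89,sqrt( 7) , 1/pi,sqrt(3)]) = [ - 77*sqrt( 2 ) , - 8*pi,1/pi, sqrt (3 ), sqrt( 7),23.88,33,82.6,89,60*sqrt (15)]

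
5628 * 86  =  484008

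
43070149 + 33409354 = 76479503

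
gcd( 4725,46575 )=675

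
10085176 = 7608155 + 2477021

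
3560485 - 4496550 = - 936065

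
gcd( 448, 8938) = 2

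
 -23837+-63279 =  - 87116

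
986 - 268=718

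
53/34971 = 53/34971 = 0.00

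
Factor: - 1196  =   - 2^2*13^1*23^1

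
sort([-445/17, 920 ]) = [ - 445/17, 920 ] 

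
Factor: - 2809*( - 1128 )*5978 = 18941603856 = 2^4*3^1 * 7^2*47^1*53^2*61^1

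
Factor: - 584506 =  - 2^1*13^1*22481^1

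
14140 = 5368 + 8772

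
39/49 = 39/49 = 0.80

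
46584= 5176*9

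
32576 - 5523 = 27053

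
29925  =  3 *9975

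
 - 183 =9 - 192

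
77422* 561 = 43433742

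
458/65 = 7+3/65= 7.05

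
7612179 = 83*91713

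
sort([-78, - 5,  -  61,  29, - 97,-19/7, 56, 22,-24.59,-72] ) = [- 97, - 78,- 72,- 61,-24.59,-5, - 19/7, 22, 29, 56] 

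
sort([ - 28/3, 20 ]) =[ - 28/3,20 ]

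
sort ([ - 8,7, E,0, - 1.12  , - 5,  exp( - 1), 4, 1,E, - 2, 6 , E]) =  [ - 8, - 5, - 2 , - 1.12, 0, exp( - 1),1,E,E, E,4, 6,  7]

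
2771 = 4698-1927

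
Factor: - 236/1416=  - 2^( - 1 )*3^( - 1 ) = - 1/6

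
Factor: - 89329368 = - 2^3* 3^1 *463^1*8039^1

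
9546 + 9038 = 18584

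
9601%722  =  215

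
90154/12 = 45077/6 = 7512.83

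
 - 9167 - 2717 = - 11884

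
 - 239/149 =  - 2+59/149=- 1.60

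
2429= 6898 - 4469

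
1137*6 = 6822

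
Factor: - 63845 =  - 5^1 * 113^2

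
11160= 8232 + 2928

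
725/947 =725/947 =0.77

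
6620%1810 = 1190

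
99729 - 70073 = 29656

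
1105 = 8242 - 7137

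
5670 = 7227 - 1557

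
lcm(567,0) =0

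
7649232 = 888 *8614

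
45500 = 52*875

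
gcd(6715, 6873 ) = 79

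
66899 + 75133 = 142032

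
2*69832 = 139664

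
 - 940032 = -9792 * 96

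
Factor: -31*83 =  - 2573 = - 31^1*83^1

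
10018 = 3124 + 6894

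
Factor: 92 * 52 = 2^4*13^1*23^1  =  4784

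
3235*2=6470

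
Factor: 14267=11^1*1297^1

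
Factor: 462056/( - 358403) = -2^3*7^1*37^1*89^( - 1)*223^1*4027^( - 1) 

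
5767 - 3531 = 2236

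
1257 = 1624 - 367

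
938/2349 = 938/2349 = 0.40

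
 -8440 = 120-8560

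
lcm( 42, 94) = 1974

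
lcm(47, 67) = 3149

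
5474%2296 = 882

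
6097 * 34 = 207298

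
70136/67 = 1046+54/67 = 1046.81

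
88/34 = 44/17 = 2.59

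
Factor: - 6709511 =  - 6709511^1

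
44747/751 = 59 + 438/751  =  59.58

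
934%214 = 78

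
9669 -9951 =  - 282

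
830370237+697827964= 1528198201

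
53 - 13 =40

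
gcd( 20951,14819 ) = 511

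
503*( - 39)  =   - 19617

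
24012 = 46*522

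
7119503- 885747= 6233756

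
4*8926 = 35704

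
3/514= 3/514 =0.01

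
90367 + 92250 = 182617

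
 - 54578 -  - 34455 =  - 20123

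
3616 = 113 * 32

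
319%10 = 9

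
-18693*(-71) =1327203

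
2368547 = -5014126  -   - 7382673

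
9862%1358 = 356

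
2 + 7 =9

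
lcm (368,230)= 1840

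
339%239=100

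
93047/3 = 93047/3= 31015.67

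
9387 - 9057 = 330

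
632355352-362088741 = 270266611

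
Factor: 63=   3^2*7^1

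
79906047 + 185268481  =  265174528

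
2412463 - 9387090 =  - 6974627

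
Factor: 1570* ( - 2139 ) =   -  2^1*3^1*5^1*23^1*31^1*157^1 = - 3358230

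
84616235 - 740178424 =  - 655562189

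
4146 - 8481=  - 4335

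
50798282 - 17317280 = 33481002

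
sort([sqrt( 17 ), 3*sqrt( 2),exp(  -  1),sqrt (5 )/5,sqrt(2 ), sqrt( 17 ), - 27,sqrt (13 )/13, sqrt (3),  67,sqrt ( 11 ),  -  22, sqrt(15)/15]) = [ - 27,- 22,sqrt( 15 )/15,sqrt(13) /13,exp(-1 ),sqrt ( 5)/5,sqrt( 2 ), sqrt(3 ), sqrt( 11 ),sqrt( 17 ),sqrt( 17 ), 3*sqrt( 2),67]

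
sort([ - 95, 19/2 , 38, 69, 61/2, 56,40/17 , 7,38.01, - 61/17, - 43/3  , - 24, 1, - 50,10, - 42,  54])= [ - 95  , - 50, - 42, - 24, -43/3, - 61/17, 1,  40/17, 7,  19/2, 10,61/2,38, 38.01,54, 56,69] 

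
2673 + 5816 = 8489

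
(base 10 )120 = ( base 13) 93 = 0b1111000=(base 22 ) 5A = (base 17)71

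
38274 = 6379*6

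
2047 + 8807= 10854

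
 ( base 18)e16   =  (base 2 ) 1000111010000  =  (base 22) 996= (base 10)4560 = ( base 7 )16203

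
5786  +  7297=13083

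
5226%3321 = 1905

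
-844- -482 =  - 362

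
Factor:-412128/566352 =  - 2^1*3^1*19^( - 1) * 23^( - 1 )*53^1 = -318/437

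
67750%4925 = 3725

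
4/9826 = 2/4913 = 0.00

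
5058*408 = 2063664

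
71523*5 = 357615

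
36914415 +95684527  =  132598942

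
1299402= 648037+651365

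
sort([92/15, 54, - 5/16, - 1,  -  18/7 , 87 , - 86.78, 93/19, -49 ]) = [ - 86.78, - 49, - 18/7, - 1, - 5/16, 93/19, 92/15, 54,87 ]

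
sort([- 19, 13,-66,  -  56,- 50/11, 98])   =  [  -  66, -56, - 19, - 50/11, 13,98]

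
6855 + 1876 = 8731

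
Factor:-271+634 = 3^1 * 11^2=363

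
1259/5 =251  +  4/5 = 251.80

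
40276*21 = 845796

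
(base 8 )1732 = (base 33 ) tt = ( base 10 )986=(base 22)20I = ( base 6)4322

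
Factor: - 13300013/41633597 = -47^1*61^1*4639^1*41633597^( - 1)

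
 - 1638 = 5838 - 7476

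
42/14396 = 21/7198 =0.00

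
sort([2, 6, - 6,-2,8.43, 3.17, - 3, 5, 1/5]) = [  -  6,  -  3,-2, 1/5,2, 3.17,5,6,8.43 ]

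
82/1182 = 41/591 =0.07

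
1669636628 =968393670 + 701242958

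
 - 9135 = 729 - 9864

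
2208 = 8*276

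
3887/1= 3887 = 3887.00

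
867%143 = 9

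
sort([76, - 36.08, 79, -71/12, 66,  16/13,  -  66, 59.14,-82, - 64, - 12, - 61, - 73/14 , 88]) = [ - 82, - 66, - 64, - 61, - 36.08, - 12, - 71/12, - 73/14,16/13, 59.14,66, 76,79 , 88] 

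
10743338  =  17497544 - 6754206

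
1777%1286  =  491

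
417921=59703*7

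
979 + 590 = 1569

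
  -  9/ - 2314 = 9/2314 = 0.00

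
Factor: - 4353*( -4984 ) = 2^3*3^1*7^1*89^1*1451^1= 21695352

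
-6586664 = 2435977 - 9022641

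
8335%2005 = 315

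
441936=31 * 14256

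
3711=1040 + 2671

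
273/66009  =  91/22003=0.00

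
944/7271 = 944/7271 = 0.13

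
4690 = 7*670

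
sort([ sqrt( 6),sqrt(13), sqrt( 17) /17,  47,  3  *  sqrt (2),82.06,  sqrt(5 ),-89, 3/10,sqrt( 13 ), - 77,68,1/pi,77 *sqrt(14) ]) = [ - 89, - 77,  sqrt( 17 )/17,3/10, 1/pi, sqrt( 5),sqrt( 6),  sqrt(13 ),  sqrt( 13), 3 * sqrt( 2),47  ,  68,82.06, 77 *sqrt( 14)]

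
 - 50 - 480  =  -530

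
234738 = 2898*81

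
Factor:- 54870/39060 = - 2^( - 1)*3^( - 1)*7^ ( -1)*59^1 = - 59/42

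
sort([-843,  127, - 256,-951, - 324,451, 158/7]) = [ - 951,  -  843, - 324, - 256 , 158/7, 127,451]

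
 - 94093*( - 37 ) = 3481441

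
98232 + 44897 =143129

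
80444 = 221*364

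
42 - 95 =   -  53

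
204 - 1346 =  - 1142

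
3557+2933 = 6490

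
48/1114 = 24/557 = 0.04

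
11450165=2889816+8560349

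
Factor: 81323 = 11^1*7393^1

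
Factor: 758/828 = 379/414=2^( - 1)*3^( - 2 )*23^(-1)*379^1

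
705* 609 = 429345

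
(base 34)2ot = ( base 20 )7HH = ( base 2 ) 110001010101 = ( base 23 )5M6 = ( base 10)3157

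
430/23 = 18+ 16/23= 18.70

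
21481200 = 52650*408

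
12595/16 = 12595/16= 787.19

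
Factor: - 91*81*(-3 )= 3^5*7^1*13^1  =  22113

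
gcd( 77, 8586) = 1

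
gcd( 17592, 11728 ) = 5864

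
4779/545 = 4779/545 = 8.77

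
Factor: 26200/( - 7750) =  - 2^2*5^( -1)*31^( - 1)*131^1=- 524/155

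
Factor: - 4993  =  -4993^1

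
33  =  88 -55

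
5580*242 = 1350360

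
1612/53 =1612/53 = 30.42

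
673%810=673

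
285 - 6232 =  - 5947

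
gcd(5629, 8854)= 1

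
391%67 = 56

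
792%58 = 38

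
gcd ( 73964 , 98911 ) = 1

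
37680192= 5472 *6886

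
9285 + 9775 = 19060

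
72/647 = 72/647 = 0.11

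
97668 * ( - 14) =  - 1367352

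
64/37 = 64/37 = 1.73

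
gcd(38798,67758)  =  2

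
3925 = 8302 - 4377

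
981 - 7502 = - 6521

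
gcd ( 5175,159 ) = 3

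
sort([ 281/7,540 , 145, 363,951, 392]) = [281/7 , 145, 363, 392,540,951 ]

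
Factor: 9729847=233^1*41759^1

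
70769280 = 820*86304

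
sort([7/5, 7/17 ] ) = [ 7/17,7/5 ] 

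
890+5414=6304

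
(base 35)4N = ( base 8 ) 243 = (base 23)72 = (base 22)79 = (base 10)163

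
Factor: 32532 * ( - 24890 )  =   - 809721480 = - 2^3*3^1 * 5^1 * 19^1*131^1*2711^1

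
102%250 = 102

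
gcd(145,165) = 5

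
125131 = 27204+97927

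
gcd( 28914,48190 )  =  9638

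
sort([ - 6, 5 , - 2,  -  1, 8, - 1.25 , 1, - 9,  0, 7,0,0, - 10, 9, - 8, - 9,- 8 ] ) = [ - 10 , - 9, - 9, - 8, - 8, - 6 , - 2, - 1.25, - 1 , 0 , 0,0,1,5, 7, 8, 9 ] 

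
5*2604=13020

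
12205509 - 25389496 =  - 13183987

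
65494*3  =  196482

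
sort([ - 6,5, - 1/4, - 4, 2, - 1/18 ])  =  [ - 6, - 4, - 1/4, - 1/18,2, 5]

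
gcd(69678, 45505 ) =1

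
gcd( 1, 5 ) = 1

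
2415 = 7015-4600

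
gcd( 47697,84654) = 3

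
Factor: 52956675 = 3^2*5^2*373^1 * 631^1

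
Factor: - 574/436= - 2^( - 1 )*7^1*41^1*109^( - 1) =- 287/218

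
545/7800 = 109/1560 =0.07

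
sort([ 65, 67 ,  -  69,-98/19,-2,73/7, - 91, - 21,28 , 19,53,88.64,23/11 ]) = [ - 91,-69, - 21, - 98/19, - 2, 23/11, 73/7, 19, 28, 53, 65,67 , 88.64]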